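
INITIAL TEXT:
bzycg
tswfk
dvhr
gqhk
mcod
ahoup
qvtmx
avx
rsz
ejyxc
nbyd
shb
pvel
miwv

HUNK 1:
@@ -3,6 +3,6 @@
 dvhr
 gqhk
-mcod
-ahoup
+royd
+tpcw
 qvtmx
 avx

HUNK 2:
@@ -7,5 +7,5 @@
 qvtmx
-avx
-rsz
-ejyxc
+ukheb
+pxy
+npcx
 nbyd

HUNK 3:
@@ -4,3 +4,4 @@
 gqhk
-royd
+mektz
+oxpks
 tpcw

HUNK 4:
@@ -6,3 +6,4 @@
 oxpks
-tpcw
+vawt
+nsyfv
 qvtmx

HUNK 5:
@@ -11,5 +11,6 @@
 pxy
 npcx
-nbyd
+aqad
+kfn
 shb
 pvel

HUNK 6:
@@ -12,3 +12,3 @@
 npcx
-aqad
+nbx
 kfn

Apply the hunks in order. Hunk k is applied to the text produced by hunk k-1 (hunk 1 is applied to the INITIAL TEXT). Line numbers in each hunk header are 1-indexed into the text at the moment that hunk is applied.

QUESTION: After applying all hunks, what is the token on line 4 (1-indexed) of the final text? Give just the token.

Hunk 1: at line 3 remove [mcod,ahoup] add [royd,tpcw] -> 14 lines: bzycg tswfk dvhr gqhk royd tpcw qvtmx avx rsz ejyxc nbyd shb pvel miwv
Hunk 2: at line 7 remove [avx,rsz,ejyxc] add [ukheb,pxy,npcx] -> 14 lines: bzycg tswfk dvhr gqhk royd tpcw qvtmx ukheb pxy npcx nbyd shb pvel miwv
Hunk 3: at line 4 remove [royd] add [mektz,oxpks] -> 15 lines: bzycg tswfk dvhr gqhk mektz oxpks tpcw qvtmx ukheb pxy npcx nbyd shb pvel miwv
Hunk 4: at line 6 remove [tpcw] add [vawt,nsyfv] -> 16 lines: bzycg tswfk dvhr gqhk mektz oxpks vawt nsyfv qvtmx ukheb pxy npcx nbyd shb pvel miwv
Hunk 5: at line 11 remove [nbyd] add [aqad,kfn] -> 17 lines: bzycg tswfk dvhr gqhk mektz oxpks vawt nsyfv qvtmx ukheb pxy npcx aqad kfn shb pvel miwv
Hunk 6: at line 12 remove [aqad] add [nbx] -> 17 lines: bzycg tswfk dvhr gqhk mektz oxpks vawt nsyfv qvtmx ukheb pxy npcx nbx kfn shb pvel miwv
Final line 4: gqhk

Answer: gqhk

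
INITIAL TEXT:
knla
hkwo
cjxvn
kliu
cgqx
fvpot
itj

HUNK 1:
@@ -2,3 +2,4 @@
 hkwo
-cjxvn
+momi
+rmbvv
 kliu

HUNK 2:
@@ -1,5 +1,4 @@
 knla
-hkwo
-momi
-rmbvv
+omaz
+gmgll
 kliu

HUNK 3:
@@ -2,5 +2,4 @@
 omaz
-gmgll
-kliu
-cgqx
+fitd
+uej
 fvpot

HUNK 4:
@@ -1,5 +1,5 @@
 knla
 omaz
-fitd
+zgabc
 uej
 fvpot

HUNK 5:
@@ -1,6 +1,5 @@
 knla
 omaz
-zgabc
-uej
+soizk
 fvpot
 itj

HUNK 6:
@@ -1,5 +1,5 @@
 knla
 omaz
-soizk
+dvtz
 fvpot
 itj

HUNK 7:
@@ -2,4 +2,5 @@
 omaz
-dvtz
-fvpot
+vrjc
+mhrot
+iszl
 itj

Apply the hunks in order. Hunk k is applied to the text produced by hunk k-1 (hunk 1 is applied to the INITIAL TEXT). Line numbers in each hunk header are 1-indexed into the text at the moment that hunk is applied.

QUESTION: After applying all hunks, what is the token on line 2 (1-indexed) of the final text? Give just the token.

Answer: omaz

Derivation:
Hunk 1: at line 2 remove [cjxvn] add [momi,rmbvv] -> 8 lines: knla hkwo momi rmbvv kliu cgqx fvpot itj
Hunk 2: at line 1 remove [hkwo,momi,rmbvv] add [omaz,gmgll] -> 7 lines: knla omaz gmgll kliu cgqx fvpot itj
Hunk 3: at line 2 remove [gmgll,kliu,cgqx] add [fitd,uej] -> 6 lines: knla omaz fitd uej fvpot itj
Hunk 4: at line 1 remove [fitd] add [zgabc] -> 6 lines: knla omaz zgabc uej fvpot itj
Hunk 5: at line 1 remove [zgabc,uej] add [soizk] -> 5 lines: knla omaz soizk fvpot itj
Hunk 6: at line 1 remove [soizk] add [dvtz] -> 5 lines: knla omaz dvtz fvpot itj
Hunk 7: at line 2 remove [dvtz,fvpot] add [vrjc,mhrot,iszl] -> 6 lines: knla omaz vrjc mhrot iszl itj
Final line 2: omaz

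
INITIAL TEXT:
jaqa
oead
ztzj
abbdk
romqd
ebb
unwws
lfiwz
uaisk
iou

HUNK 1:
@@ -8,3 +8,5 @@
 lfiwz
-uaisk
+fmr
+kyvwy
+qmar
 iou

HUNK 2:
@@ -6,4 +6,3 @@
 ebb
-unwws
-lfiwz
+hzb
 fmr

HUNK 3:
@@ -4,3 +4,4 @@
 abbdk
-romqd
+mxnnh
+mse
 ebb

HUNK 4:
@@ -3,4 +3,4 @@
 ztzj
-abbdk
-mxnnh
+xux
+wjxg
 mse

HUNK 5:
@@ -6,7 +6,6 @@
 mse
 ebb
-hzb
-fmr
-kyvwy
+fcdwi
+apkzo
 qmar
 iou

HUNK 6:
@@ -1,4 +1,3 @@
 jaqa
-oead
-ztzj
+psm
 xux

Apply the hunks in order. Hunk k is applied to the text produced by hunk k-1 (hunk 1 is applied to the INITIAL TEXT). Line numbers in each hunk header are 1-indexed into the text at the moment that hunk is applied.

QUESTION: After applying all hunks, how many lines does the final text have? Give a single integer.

Answer: 10

Derivation:
Hunk 1: at line 8 remove [uaisk] add [fmr,kyvwy,qmar] -> 12 lines: jaqa oead ztzj abbdk romqd ebb unwws lfiwz fmr kyvwy qmar iou
Hunk 2: at line 6 remove [unwws,lfiwz] add [hzb] -> 11 lines: jaqa oead ztzj abbdk romqd ebb hzb fmr kyvwy qmar iou
Hunk 3: at line 4 remove [romqd] add [mxnnh,mse] -> 12 lines: jaqa oead ztzj abbdk mxnnh mse ebb hzb fmr kyvwy qmar iou
Hunk 4: at line 3 remove [abbdk,mxnnh] add [xux,wjxg] -> 12 lines: jaqa oead ztzj xux wjxg mse ebb hzb fmr kyvwy qmar iou
Hunk 5: at line 6 remove [hzb,fmr,kyvwy] add [fcdwi,apkzo] -> 11 lines: jaqa oead ztzj xux wjxg mse ebb fcdwi apkzo qmar iou
Hunk 6: at line 1 remove [oead,ztzj] add [psm] -> 10 lines: jaqa psm xux wjxg mse ebb fcdwi apkzo qmar iou
Final line count: 10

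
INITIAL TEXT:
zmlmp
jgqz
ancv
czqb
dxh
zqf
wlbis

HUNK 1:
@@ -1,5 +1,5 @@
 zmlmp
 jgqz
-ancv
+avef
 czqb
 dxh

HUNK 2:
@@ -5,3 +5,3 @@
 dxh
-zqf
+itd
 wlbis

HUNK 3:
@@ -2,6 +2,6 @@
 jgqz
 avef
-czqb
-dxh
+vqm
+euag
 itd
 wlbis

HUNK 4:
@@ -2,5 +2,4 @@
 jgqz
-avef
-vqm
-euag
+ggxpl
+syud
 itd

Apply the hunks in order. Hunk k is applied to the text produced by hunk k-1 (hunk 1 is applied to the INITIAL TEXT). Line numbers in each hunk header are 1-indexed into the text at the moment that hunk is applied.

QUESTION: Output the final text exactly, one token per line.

Answer: zmlmp
jgqz
ggxpl
syud
itd
wlbis

Derivation:
Hunk 1: at line 1 remove [ancv] add [avef] -> 7 lines: zmlmp jgqz avef czqb dxh zqf wlbis
Hunk 2: at line 5 remove [zqf] add [itd] -> 7 lines: zmlmp jgqz avef czqb dxh itd wlbis
Hunk 3: at line 2 remove [czqb,dxh] add [vqm,euag] -> 7 lines: zmlmp jgqz avef vqm euag itd wlbis
Hunk 4: at line 2 remove [avef,vqm,euag] add [ggxpl,syud] -> 6 lines: zmlmp jgqz ggxpl syud itd wlbis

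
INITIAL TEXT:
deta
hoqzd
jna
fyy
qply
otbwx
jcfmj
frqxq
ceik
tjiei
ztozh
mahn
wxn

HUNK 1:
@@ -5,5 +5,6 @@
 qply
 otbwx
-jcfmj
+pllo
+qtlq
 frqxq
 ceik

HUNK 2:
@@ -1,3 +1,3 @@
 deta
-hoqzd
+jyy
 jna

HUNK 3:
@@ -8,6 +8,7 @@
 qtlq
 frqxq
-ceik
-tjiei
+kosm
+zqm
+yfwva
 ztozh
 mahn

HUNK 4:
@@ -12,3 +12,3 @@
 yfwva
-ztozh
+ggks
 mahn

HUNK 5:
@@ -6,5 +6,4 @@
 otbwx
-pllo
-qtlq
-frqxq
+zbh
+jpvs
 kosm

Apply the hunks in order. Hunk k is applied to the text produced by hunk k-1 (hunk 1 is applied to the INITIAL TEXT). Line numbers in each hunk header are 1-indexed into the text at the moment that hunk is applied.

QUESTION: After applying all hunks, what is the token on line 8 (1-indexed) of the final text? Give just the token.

Hunk 1: at line 5 remove [jcfmj] add [pllo,qtlq] -> 14 lines: deta hoqzd jna fyy qply otbwx pllo qtlq frqxq ceik tjiei ztozh mahn wxn
Hunk 2: at line 1 remove [hoqzd] add [jyy] -> 14 lines: deta jyy jna fyy qply otbwx pllo qtlq frqxq ceik tjiei ztozh mahn wxn
Hunk 3: at line 8 remove [ceik,tjiei] add [kosm,zqm,yfwva] -> 15 lines: deta jyy jna fyy qply otbwx pllo qtlq frqxq kosm zqm yfwva ztozh mahn wxn
Hunk 4: at line 12 remove [ztozh] add [ggks] -> 15 lines: deta jyy jna fyy qply otbwx pllo qtlq frqxq kosm zqm yfwva ggks mahn wxn
Hunk 5: at line 6 remove [pllo,qtlq,frqxq] add [zbh,jpvs] -> 14 lines: deta jyy jna fyy qply otbwx zbh jpvs kosm zqm yfwva ggks mahn wxn
Final line 8: jpvs

Answer: jpvs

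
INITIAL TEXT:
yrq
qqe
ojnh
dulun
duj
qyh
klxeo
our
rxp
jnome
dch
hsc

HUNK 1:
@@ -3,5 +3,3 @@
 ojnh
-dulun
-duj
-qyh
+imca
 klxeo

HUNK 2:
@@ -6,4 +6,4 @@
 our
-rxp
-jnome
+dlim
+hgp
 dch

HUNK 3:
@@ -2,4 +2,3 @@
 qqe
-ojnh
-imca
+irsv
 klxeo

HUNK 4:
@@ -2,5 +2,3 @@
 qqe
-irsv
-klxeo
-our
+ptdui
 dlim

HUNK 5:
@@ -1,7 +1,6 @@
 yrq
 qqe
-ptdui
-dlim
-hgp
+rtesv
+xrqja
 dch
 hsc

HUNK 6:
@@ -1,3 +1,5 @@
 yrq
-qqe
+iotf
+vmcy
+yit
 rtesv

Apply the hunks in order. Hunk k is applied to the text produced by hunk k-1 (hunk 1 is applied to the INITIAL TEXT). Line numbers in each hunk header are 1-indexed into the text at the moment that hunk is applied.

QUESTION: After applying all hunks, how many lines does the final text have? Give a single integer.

Answer: 8

Derivation:
Hunk 1: at line 3 remove [dulun,duj,qyh] add [imca] -> 10 lines: yrq qqe ojnh imca klxeo our rxp jnome dch hsc
Hunk 2: at line 6 remove [rxp,jnome] add [dlim,hgp] -> 10 lines: yrq qqe ojnh imca klxeo our dlim hgp dch hsc
Hunk 3: at line 2 remove [ojnh,imca] add [irsv] -> 9 lines: yrq qqe irsv klxeo our dlim hgp dch hsc
Hunk 4: at line 2 remove [irsv,klxeo,our] add [ptdui] -> 7 lines: yrq qqe ptdui dlim hgp dch hsc
Hunk 5: at line 1 remove [ptdui,dlim,hgp] add [rtesv,xrqja] -> 6 lines: yrq qqe rtesv xrqja dch hsc
Hunk 6: at line 1 remove [qqe] add [iotf,vmcy,yit] -> 8 lines: yrq iotf vmcy yit rtesv xrqja dch hsc
Final line count: 8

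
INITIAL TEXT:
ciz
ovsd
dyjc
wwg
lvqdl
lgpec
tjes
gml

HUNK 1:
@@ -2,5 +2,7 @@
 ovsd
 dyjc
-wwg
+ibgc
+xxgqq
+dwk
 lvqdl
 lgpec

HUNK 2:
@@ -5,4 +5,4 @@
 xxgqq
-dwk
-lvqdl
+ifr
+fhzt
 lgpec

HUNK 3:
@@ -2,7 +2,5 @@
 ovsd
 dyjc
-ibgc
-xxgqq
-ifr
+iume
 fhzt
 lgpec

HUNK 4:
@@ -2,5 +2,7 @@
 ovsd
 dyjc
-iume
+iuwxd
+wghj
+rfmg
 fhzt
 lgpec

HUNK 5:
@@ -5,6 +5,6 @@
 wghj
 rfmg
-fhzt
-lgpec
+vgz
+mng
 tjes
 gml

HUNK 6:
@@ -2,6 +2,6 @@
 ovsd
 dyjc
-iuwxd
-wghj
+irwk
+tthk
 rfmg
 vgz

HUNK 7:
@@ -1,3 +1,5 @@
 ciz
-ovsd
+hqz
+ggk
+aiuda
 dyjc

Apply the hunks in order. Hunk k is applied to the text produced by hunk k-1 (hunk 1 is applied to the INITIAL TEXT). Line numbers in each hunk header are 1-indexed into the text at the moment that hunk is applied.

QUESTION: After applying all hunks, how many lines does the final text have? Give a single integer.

Answer: 12

Derivation:
Hunk 1: at line 2 remove [wwg] add [ibgc,xxgqq,dwk] -> 10 lines: ciz ovsd dyjc ibgc xxgqq dwk lvqdl lgpec tjes gml
Hunk 2: at line 5 remove [dwk,lvqdl] add [ifr,fhzt] -> 10 lines: ciz ovsd dyjc ibgc xxgqq ifr fhzt lgpec tjes gml
Hunk 3: at line 2 remove [ibgc,xxgqq,ifr] add [iume] -> 8 lines: ciz ovsd dyjc iume fhzt lgpec tjes gml
Hunk 4: at line 2 remove [iume] add [iuwxd,wghj,rfmg] -> 10 lines: ciz ovsd dyjc iuwxd wghj rfmg fhzt lgpec tjes gml
Hunk 5: at line 5 remove [fhzt,lgpec] add [vgz,mng] -> 10 lines: ciz ovsd dyjc iuwxd wghj rfmg vgz mng tjes gml
Hunk 6: at line 2 remove [iuwxd,wghj] add [irwk,tthk] -> 10 lines: ciz ovsd dyjc irwk tthk rfmg vgz mng tjes gml
Hunk 7: at line 1 remove [ovsd] add [hqz,ggk,aiuda] -> 12 lines: ciz hqz ggk aiuda dyjc irwk tthk rfmg vgz mng tjes gml
Final line count: 12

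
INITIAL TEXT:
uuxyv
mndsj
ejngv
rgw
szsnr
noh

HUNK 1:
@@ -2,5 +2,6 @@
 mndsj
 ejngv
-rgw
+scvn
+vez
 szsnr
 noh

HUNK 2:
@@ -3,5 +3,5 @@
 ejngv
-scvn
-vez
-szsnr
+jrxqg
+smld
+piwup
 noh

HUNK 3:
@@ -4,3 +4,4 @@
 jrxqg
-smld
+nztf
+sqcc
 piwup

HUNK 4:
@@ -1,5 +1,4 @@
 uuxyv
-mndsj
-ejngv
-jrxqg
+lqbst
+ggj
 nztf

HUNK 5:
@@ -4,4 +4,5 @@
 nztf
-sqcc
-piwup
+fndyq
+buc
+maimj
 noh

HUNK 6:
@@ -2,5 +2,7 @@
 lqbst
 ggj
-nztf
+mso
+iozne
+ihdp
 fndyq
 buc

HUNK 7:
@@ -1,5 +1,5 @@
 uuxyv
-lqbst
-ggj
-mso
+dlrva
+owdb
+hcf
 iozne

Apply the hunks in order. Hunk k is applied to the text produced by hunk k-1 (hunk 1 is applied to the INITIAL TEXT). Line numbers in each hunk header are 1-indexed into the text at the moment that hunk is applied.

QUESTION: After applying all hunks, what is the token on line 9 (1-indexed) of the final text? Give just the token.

Hunk 1: at line 2 remove [rgw] add [scvn,vez] -> 7 lines: uuxyv mndsj ejngv scvn vez szsnr noh
Hunk 2: at line 3 remove [scvn,vez,szsnr] add [jrxqg,smld,piwup] -> 7 lines: uuxyv mndsj ejngv jrxqg smld piwup noh
Hunk 3: at line 4 remove [smld] add [nztf,sqcc] -> 8 lines: uuxyv mndsj ejngv jrxqg nztf sqcc piwup noh
Hunk 4: at line 1 remove [mndsj,ejngv,jrxqg] add [lqbst,ggj] -> 7 lines: uuxyv lqbst ggj nztf sqcc piwup noh
Hunk 5: at line 4 remove [sqcc,piwup] add [fndyq,buc,maimj] -> 8 lines: uuxyv lqbst ggj nztf fndyq buc maimj noh
Hunk 6: at line 2 remove [nztf] add [mso,iozne,ihdp] -> 10 lines: uuxyv lqbst ggj mso iozne ihdp fndyq buc maimj noh
Hunk 7: at line 1 remove [lqbst,ggj,mso] add [dlrva,owdb,hcf] -> 10 lines: uuxyv dlrva owdb hcf iozne ihdp fndyq buc maimj noh
Final line 9: maimj

Answer: maimj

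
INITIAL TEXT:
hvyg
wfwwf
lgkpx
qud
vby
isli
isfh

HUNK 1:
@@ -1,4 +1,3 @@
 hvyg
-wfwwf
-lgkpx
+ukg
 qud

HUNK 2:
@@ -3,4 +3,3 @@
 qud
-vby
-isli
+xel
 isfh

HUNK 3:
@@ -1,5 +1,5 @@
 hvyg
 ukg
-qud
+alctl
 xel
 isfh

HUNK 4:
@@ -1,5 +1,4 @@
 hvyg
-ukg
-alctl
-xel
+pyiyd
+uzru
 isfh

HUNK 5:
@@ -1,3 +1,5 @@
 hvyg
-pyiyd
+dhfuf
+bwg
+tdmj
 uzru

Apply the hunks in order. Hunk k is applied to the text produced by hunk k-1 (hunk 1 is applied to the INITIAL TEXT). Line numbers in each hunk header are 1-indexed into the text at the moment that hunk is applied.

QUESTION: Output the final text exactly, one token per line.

Answer: hvyg
dhfuf
bwg
tdmj
uzru
isfh

Derivation:
Hunk 1: at line 1 remove [wfwwf,lgkpx] add [ukg] -> 6 lines: hvyg ukg qud vby isli isfh
Hunk 2: at line 3 remove [vby,isli] add [xel] -> 5 lines: hvyg ukg qud xel isfh
Hunk 3: at line 1 remove [qud] add [alctl] -> 5 lines: hvyg ukg alctl xel isfh
Hunk 4: at line 1 remove [ukg,alctl,xel] add [pyiyd,uzru] -> 4 lines: hvyg pyiyd uzru isfh
Hunk 5: at line 1 remove [pyiyd] add [dhfuf,bwg,tdmj] -> 6 lines: hvyg dhfuf bwg tdmj uzru isfh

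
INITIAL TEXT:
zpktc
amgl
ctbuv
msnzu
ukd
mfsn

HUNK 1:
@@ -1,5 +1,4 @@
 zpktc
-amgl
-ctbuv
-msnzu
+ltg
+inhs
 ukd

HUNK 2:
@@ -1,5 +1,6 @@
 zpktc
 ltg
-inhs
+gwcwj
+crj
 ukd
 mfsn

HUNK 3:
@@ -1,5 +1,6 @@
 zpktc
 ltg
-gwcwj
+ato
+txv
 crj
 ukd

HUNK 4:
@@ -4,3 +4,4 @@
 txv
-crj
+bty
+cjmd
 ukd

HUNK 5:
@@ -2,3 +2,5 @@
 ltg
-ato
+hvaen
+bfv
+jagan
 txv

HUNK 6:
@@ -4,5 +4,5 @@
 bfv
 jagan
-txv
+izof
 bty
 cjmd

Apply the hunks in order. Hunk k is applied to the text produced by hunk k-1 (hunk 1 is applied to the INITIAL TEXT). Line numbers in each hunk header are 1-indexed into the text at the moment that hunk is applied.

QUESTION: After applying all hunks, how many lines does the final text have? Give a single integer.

Hunk 1: at line 1 remove [amgl,ctbuv,msnzu] add [ltg,inhs] -> 5 lines: zpktc ltg inhs ukd mfsn
Hunk 2: at line 1 remove [inhs] add [gwcwj,crj] -> 6 lines: zpktc ltg gwcwj crj ukd mfsn
Hunk 3: at line 1 remove [gwcwj] add [ato,txv] -> 7 lines: zpktc ltg ato txv crj ukd mfsn
Hunk 4: at line 4 remove [crj] add [bty,cjmd] -> 8 lines: zpktc ltg ato txv bty cjmd ukd mfsn
Hunk 5: at line 2 remove [ato] add [hvaen,bfv,jagan] -> 10 lines: zpktc ltg hvaen bfv jagan txv bty cjmd ukd mfsn
Hunk 6: at line 4 remove [txv] add [izof] -> 10 lines: zpktc ltg hvaen bfv jagan izof bty cjmd ukd mfsn
Final line count: 10

Answer: 10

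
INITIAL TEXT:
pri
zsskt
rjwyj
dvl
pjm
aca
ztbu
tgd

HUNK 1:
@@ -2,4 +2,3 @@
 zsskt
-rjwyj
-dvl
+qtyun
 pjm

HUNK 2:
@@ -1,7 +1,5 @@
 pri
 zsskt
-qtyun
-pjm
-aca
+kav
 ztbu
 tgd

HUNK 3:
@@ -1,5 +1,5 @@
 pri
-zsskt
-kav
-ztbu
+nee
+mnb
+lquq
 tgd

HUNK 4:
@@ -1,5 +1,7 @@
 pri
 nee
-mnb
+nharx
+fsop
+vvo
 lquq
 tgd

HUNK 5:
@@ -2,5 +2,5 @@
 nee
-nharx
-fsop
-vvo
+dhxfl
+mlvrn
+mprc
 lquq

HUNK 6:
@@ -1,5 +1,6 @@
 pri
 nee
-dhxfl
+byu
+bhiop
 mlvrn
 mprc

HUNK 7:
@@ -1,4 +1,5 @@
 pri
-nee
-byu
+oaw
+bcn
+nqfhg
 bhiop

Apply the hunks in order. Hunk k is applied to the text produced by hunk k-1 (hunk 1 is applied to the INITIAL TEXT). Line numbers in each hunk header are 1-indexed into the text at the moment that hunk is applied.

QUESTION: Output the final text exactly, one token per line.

Hunk 1: at line 2 remove [rjwyj,dvl] add [qtyun] -> 7 lines: pri zsskt qtyun pjm aca ztbu tgd
Hunk 2: at line 1 remove [qtyun,pjm,aca] add [kav] -> 5 lines: pri zsskt kav ztbu tgd
Hunk 3: at line 1 remove [zsskt,kav,ztbu] add [nee,mnb,lquq] -> 5 lines: pri nee mnb lquq tgd
Hunk 4: at line 1 remove [mnb] add [nharx,fsop,vvo] -> 7 lines: pri nee nharx fsop vvo lquq tgd
Hunk 5: at line 2 remove [nharx,fsop,vvo] add [dhxfl,mlvrn,mprc] -> 7 lines: pri nee dhxfl mlvrn mprc lquq tgd
Hunk 6: at line 1 remove [dhxfl] add [byu,bhiop] -> 8 lines: pri nee byu bhiop mlvrn mprc lquq tgd
Hunk 7: at line 1 remove [nee,byu] add [oaw,bcn,nqfhg] -> 9 lines: pri oaw bcn nqfhg bhiop mlvrn mprc lquq tgd

Answer: pri
oaw
bcn
nqfhg
bhiop
mlvrn
mprc
lquq
tgd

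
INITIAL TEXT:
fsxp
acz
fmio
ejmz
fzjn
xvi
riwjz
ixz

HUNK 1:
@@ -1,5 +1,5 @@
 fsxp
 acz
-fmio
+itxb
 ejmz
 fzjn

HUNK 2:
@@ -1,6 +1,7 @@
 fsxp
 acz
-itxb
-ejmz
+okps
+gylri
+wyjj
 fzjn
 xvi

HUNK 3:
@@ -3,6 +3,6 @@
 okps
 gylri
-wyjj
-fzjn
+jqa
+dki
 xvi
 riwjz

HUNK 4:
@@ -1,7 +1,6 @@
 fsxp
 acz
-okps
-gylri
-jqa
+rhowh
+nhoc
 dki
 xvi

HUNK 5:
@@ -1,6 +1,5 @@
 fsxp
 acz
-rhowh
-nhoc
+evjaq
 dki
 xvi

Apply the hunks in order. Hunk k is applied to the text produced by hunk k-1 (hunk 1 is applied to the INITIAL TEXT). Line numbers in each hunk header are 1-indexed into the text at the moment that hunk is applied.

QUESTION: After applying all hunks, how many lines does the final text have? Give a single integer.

Hunk 1: at line 1 remove [fmio] add [itxb] -> 8 lines: fsxp acz itxb ejmz fzjn xvi riwjz ixz
Hunk 2: at line 1 remove [itxb,ejmz] add [okps,gylri,wyjj] -> 9 lines: fsxp acz okps gylri wyjj fzjn xvi riwjz ixz
Hunk 3: at line 3 remove [wyjj,fzjn] add [jqa,dki] -> 9 lines: fsxp acz okps gylri jqa dki xvi riwjz ixz
Hunk 4: at line 1 remove [okps,gylri,jqa] add [rhowh,nhoc] -> 8 lines: fsxp acz rhowh nhoc dki xvi riwjz ixz
Hunk 5: at line 1 remove [rhowh,nhoc] add [evjaq] -> 7 lines: fsxp acz evjaq dki xvi riwjz ixz
Final line count: 7

Answer: 7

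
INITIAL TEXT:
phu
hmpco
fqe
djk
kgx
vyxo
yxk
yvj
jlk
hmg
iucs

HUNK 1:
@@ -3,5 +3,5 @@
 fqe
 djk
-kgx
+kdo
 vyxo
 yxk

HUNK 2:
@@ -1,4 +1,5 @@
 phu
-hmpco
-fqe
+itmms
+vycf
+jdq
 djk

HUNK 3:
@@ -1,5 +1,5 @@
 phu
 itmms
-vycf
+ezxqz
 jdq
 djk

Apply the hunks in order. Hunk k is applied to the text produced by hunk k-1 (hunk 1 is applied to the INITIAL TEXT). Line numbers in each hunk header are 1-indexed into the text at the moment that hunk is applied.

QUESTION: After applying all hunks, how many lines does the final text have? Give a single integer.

Answer: 12

Derivation:
Hunk 1: at line 3 remove [kgx] add [kdo] -> 11 lines: phu hmpco fqe djk kdo vyxo yxk yvj jlk hmg iucs
Hunk 2: at line 1 remove [hmpco,fqe] add [itmms,vycf,jdq] -> 12 lines: phu itmms vycf jdq djk kdo vyxo yxk yvj jlk hmg iucs
Hunk 3: at line 1 remove [vycf] add [ezxqz] -> 12 lines: phu itmms ezxqz jdq djk kdo vyxo yxk yvj jlk hmg iucs
Final line count: 12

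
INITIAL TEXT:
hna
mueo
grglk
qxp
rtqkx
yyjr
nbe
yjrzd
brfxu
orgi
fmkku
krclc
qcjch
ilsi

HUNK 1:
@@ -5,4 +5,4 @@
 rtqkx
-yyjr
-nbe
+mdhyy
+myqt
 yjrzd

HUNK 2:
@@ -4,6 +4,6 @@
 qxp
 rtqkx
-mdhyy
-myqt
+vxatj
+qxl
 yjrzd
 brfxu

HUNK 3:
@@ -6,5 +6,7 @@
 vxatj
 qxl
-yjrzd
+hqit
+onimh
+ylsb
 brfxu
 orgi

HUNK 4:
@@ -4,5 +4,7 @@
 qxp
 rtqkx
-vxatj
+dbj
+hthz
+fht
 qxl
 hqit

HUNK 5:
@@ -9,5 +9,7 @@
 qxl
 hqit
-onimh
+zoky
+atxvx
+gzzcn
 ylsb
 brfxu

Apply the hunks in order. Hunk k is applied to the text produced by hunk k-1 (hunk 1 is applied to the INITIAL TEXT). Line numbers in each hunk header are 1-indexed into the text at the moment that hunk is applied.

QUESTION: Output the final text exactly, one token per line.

Hunk 1: at line 5 remove [yyjr,nbe] add [mdhyy,myqt] -> 14 lines: hna mueo grglk qxp rtqkx mdhyy myqt yjrzd brfxu orgi fmkku krclc qcjch ilsi
Hunk 2: at line 4 remove [mdhyy,myqt] add [vxatj,qxl] -> 14 lines: hna mueo grglk qxp rtqkx vxatj qxl yjrzd brfxu orgi fmkku krclc qcjch ilsi
Hunk 3: at line 6 remove [yjrzd] add [hqit,onimh,ylsb] -> 16 lines: hna mueo grglk qxp rtqkx vxatj qxl hqit onimh ylsb brfxu orgi fmkku krclc qcjch ilsi
Hunk 4: at line 4 remove [vxatj] add [dbj,hthz,fht] -> 18 lines: hna mueo grglk qxp rtqkx dbj hthz fht qxl hqit onimh ylsb brfxu orgi fmkku krclc qcjch ilsi
Hunk 5: at line 9 remove [onimh] add [zoky,atxvx,gzzcn] -> 20 lines: hna mueo grglk qxp rtqkx dbj hthz fht qxl hqit zoky atxvx gzzcn ylsb brfxu orgi fmkku krclc qcjch ilsi

Answer: hna
mueo
grglk
qxp
rtqkx
dbj
hthz
fht
qxl
hqit
zoky
atxvx
gzzcn
ylsb
brfxu
orgi
fmkku
krclc
qcjch
ilsi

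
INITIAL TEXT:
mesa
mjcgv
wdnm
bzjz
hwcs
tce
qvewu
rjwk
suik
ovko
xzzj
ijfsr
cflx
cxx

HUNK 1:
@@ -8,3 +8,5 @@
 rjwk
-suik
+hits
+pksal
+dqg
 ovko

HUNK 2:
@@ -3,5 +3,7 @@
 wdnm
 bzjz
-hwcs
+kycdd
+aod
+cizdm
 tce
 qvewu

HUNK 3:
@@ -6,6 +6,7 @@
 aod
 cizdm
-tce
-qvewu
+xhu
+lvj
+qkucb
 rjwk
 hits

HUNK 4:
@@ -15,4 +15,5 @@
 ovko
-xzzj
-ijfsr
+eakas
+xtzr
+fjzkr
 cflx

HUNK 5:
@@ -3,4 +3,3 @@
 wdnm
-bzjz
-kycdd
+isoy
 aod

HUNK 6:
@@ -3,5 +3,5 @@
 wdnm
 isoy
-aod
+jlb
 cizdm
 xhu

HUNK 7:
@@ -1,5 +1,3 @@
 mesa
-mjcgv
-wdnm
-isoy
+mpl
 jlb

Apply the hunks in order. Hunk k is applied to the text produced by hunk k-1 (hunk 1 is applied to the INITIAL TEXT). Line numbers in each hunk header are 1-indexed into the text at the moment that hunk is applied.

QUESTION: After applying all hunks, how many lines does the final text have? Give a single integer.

Answer: 17

Derivation:
Hunk 1: at line 8 remove [suik] add [hits,pksal,dqg] -> 16 lines: mesa mjcgv wdnm bzjz hwcs tce qvewu rjwk hits pksal dqg ovko xzzj ijfsr cflx cxx
Hunk 2: at line 3 remove [hwcs] add [kycdd,aod,cizdm] -> 18 lines: mesa mjcgv wdnm bzjz kycdd aod cizdm tce qvewu rjwk hits pksal dqg ovko xzzj ijfsr cflx cxx
Hunk 3: at line 6 remove [tce,qvewu] add [xhu,lvj,qkucb] -> 19 lines: mesa mjcgv wdnm bzjz kycdd aod cizdm xhu lvj qkucb rjwk hits pksal dqg ovko xzzj ijfsr cflx cxx
Hunk 4: at line 15 remove [xzzj,ijfsr] add [eakas,xtzr,fjzkr] -> 20 lines: mesa mjcgv wdnm bzjz kycdd aod cizdm xhu lvj qkucb rjwk hits pksal dqg ovko eakas xtzr fjzkr cflx cxx
Hunk 5: at line 3 remove [bzjz,kycdd] add [isoy] -> 19 lines: mesa mjcgv wdnm isoy aod cizdm xhu lvj qkucb rjwk hits pksal dqg ovko eakas xtzr fjzkr cflx cxx
Hunk 6: at line 3 remove [aod] add [jlb] -> 19 lines: mesa mjcgv wdnm isoy jlb cizdm xhu lvj qkucb rjwk hits pksal dqg ovko eakas xtzr fjzkr cflx cxx
Hunk 7: at line 1 remove [mjcgv,wdnm,isoy] add [mpl] -> 17 lines: mesa mpl jlb cizdm xhu lvj qkucb rjwk hits pksal dqg ovko eakas xtzr fjzkr cflx cxx
Final line count: 17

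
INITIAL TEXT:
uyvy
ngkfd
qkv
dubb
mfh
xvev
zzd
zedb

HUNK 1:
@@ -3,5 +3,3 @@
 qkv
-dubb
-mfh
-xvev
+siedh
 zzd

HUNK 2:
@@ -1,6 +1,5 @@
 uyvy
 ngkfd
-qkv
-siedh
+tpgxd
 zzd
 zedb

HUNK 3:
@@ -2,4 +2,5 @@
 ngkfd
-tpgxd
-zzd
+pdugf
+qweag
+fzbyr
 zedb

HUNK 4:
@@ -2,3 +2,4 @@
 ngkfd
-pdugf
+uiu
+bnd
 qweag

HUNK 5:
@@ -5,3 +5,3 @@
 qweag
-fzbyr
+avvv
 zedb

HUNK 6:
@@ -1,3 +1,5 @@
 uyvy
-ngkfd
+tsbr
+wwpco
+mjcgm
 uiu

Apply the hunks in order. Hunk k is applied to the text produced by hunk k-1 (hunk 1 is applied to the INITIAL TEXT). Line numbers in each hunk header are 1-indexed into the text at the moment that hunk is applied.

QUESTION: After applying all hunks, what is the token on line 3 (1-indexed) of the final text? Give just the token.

Answer: wwpco

Derivation:
Hunk 1: at line 3 remove [dubb,mfh,xvev] add [siedh] -> 6 lines: uyvy ngkfd qkv siedh zzd zedb
Hunk 2: at line 1 remove [qkv,siedh] add [tpgxd] -> 5 lines: uyvy ngkfd tpgxd zzd zedb
Hunk 3: at line 2 remove [tpgxd,zzd] add [pdugf,qweag,fzbyr] -> 6 lines: uyvy ngkfd pdugf qweag fzbyr zedb
Hunk 4: at line 2 remove [pdugf] add [uiu,bnd] -> 7 lines: uyvy ngkfd uiu bnd qweag fzbyr zedb
Hunk 5: at line 5 remove [fzbyr] add [avvv] -> 7 lines: uyvy ngkfd uiu bnd qweag avvv zedb
Hunk 6: at line 1 remove [ngkfd] add [tsbr,wwpco,mjcgm] -> 9 lines: uyvy tsbr wwpco mjcgm uiu bnd qweag avvv zedb
Final line 3: wwpco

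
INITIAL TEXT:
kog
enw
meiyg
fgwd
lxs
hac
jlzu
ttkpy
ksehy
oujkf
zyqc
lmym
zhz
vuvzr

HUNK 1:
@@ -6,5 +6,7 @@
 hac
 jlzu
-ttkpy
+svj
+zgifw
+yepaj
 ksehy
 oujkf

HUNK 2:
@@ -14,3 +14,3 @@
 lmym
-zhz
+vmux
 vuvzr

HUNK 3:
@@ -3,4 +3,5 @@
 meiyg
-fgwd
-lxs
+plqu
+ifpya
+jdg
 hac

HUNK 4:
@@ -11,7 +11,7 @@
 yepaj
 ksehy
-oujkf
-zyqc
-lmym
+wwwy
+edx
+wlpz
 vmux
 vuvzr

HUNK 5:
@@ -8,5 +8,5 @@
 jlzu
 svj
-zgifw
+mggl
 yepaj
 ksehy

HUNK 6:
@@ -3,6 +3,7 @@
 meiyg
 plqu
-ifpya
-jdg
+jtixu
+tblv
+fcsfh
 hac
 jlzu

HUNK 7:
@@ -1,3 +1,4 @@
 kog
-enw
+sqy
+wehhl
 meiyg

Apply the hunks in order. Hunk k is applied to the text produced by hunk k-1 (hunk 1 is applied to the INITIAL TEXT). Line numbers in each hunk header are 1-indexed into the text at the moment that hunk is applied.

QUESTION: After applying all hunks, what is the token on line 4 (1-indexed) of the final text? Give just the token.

Answer: meiyg

Derivation:
Hunk 1: at line 6 remove [ttkpy] add [svj,zgifw,yepaj] -> 16 lines: kog enw meiyg fgwd lxs hac jlzu svj zgifw yepaj ksehy oujkf zyqc lmym zhz vuvzr
Hunk 2: at line 14 remove [zhz] add [vmux] -> 16 lines: kog enw meiyg fgwd lxs hac jlzu svj zgifw yepaj ksehy oujkf zyqc lmym vmux vuvzr
Hunk 3: at line 3 remove [fgwd,lxs] add [plqu,ifpya,jdg] -> 17 lines: kog enw meiyg plqu ifpya jdg hac jlzu svj zgifw yepaj ksehy oujkf zyqc lmym vmux vuvzr
Hunk 4: at line 11 remove [oujkf,zyqc,lmym] add [wwwy,edx,wlpz] -> 17 lines: kog enw meiyg plqu ifpya jdg hac jlzu svj zgifw yepaj ksehy wwwy edx wlpz vmux vuvzr
Hunk 5: at line 8 remove [zgifw] add [mggl] -> 17 lines: kog enw meiyg plqu ifpya jdg hac jlzu svj mggl yepaj ksehy wwwy edx wlpz vmux vuvzr
Hunk 6: at line 3 remove [ifpya,jdg] add [jtixu,tblv,fcsfh] -> 18 lines: kog enw meiyg plqu jtixu tblv fcsfh hac jlzu svj mggl yepaj ksehy wwwy edx wlpz vmux vuvzr
Hunk 7: at line 1 remove [enw] add [sqy,wehhl] -> 19 lines: kog sqy wehhl meiyg plqu jtixu tblv fcsfh hac jlzu svj mggl yepaj ksehy wwwy edx wlpz vmux vuvzr
Final line 4: meiyg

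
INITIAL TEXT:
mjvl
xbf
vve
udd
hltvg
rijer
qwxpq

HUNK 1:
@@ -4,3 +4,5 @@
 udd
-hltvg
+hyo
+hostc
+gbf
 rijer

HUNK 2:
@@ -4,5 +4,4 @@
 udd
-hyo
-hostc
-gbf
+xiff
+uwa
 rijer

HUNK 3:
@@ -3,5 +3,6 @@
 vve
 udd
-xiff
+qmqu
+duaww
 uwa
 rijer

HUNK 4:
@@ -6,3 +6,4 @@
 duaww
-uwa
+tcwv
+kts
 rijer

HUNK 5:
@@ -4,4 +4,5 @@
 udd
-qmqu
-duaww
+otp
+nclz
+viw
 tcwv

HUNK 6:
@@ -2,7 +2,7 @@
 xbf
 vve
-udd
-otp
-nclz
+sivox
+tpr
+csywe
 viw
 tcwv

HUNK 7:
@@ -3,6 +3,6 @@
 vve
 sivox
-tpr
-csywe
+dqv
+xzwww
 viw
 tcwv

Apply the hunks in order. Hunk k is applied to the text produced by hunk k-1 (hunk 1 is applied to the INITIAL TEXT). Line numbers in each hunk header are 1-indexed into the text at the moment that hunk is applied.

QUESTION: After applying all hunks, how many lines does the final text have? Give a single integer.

Hunk 1: at line 4 remove [hltvg] add [hyo,hostc,gbf] -> 9 lines: mjvl xbf vve udd hyo hostc gbf rijer qwxpq
Hunk 2: at line 4 remove [hyo,hostc,gbf] add [xiff,uwa] -> 8 lines: mjvl xbf vve udd xiff uwa rijer qwxpq
Hunk 3: at line 3 remove [xiff] add [qmqu,duaww] -> 9 lines: mjvl xbf vve udd qmqu duaww uwa rijer qwxpq
Hunk 4: at line 6 remove [uwa] add [tcwv,kts] -> 10 lines: mjvl xbf vve udd qmqu duaww tcwv kts rijer qwxpq
Hunk 5: at line 4 remove [qmqu,duaww] add [otp,nclz,viw] -> 11 lines: mjvl xbf vve udd otp nclz viw tcwv kts rijer qwxpq
Hunk 6: at line 2 remove [udd,otp,nclz] add [sivox,tpr,csywe] -> 11 lines: mjvl xbf vve sivox tpr csywe viw tcwv kts rijer qwxpq
Hunk 7: at line 3 remove [tpr,csywe] add [dqv,xzwww] -> 11 lines: mjvl xbf vve sivox dqv xzwww viw tcwv kts rijer qwxpq
Final line count: 11

Answer: 11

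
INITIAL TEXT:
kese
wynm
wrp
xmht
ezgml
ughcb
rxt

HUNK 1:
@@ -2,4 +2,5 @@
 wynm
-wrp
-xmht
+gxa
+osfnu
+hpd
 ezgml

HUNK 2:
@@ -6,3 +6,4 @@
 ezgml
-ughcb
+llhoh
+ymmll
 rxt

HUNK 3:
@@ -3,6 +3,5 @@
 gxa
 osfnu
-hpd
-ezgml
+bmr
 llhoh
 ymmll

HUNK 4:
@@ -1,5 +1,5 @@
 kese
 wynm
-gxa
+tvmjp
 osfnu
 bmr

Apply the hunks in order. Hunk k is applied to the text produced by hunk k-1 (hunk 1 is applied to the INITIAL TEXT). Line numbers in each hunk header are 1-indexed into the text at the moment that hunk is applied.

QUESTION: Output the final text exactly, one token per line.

Answer: kese
wynm
tvmjp
osfnu
bmr
llhoh
ymmll
rxt

Derivation:
Hunk 1: at line 2 remove [wrp,xmht] add [gxa,osfnu,hpd] -> 8 lines: kese wynm gxa osfnu hpd ezgml ughcb rxt
Hunk 2: at line 6 remove [ughcb] add [llhoh,ymmll] -> 9 lines: kese wynm gxa osfnu hpd ezgml llhoh ymmll rxt
Hunk 3: at line 3 remove [hpd,ezgml] add [bmr] -> 8 lines: kese wynm gxa osfnu bmr llhoh ymmll rxt
Hunk 4: at line 1 remove [gxa] add [tvmjp] -> 8 lines: kese wynm tvmjp osfnu bmr llhoh ymmll rxt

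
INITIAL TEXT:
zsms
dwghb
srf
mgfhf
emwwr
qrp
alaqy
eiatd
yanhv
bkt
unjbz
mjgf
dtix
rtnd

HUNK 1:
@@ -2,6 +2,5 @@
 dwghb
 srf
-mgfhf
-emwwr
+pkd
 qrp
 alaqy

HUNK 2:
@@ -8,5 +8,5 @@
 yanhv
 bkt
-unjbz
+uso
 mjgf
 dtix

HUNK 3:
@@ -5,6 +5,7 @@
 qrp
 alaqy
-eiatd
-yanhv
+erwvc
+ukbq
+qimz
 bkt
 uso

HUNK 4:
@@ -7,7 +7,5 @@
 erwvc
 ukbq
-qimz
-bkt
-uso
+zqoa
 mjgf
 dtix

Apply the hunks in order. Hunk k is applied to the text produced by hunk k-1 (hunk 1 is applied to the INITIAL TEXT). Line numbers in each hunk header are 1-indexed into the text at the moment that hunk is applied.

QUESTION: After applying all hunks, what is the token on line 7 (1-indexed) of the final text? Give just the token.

Answer: erwvc

Derivation:
Hunk 1: at line 2 remove [mgfhf,emwwr] add [pkd] -> 13 lines: zsms dwghb srf pkd qrp alaqy eiatd yanhv bkt unjbz mjgf dtix rtnd
Hunk 2: at line 8 remove [unjbz] add [uso] -> 13 lines: zsms dwghb srf pkd qrp alaqy eiatd yanhv bkt uso mjgf dtix rtnd
Hunk 3: at line 5 remove [eiatd,yanhv] add [erwvc,ukbq,qimz] -> 14 lines: zsms dwghb srf pkd qrp alaqy erwvc ukbq qimz bkt uso mjgf dtix rtnd
Hunk 4: at line 7 remove [qimz,bkt,uso] add [zqoa] -> 12 lines: zsms dwghb srf pkd qrp alaqy erwvc ukbq zqoa mjgf dtix rtnd
Final line 7: erwvc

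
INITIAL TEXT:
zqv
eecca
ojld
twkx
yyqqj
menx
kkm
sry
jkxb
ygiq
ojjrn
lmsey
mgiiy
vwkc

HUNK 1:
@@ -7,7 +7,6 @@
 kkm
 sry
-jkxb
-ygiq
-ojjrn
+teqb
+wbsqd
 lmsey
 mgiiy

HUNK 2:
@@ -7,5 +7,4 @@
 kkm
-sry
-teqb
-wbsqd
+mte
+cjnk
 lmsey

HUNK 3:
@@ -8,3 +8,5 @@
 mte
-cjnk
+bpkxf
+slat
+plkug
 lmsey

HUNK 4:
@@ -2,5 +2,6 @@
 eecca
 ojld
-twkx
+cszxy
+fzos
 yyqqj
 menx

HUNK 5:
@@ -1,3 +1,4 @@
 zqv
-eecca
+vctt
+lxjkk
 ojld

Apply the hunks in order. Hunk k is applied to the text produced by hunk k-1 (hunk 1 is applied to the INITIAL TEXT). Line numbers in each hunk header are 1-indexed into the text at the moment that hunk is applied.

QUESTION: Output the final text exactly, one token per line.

Hunk 1: at line 7 remove [jkxb,ygiq,ojjrn] add [teqb,wbsqd] -> 13 lines: zqv eecca ojld twkx yyqqj menx kkm sry teqb wbsqd lmsey mgiiy vwkc
Hunk 2: at line 7 remove [sry,teqb,wbsqd] add [mte,cjnk] -> 12 lines: zqv eecca ojld twkx yyqqj menx kkm mte cjnk lmsey mgiiy vwkc
Hunk 3: at line 8 remove [cjnk] add [bpkxf,slat,plkug] -> 14 lines: zqv eecca ojld twkx yyqqj menx kkm mte bpkxf slat plkug lmsey mgiiy vwkc
Hunk 4: at line 2 remove [twkx] add [cszxy,fzos] -> 15 lines: zqv eecca ojld cszxy fzos yyqqj menx kkm mte bpkxf slat plkug lmsey mgiiy vwkc
Hunk 5: at line 1 remove [eecca] add [vctt,lxjkk] -> 16 lines: zqv vctt lxjkk ojld cszxy fzos yyqqj menx kkm mte bpkxf slat plkug lmsey mgiiy vwkc

Answer: zqv
vctt
lxjkk
ojld
cszxy
fzos
yyqqj
menx
kkm
mte
bpkxf
slat
plkug
lmsey
mgiiy
vwkc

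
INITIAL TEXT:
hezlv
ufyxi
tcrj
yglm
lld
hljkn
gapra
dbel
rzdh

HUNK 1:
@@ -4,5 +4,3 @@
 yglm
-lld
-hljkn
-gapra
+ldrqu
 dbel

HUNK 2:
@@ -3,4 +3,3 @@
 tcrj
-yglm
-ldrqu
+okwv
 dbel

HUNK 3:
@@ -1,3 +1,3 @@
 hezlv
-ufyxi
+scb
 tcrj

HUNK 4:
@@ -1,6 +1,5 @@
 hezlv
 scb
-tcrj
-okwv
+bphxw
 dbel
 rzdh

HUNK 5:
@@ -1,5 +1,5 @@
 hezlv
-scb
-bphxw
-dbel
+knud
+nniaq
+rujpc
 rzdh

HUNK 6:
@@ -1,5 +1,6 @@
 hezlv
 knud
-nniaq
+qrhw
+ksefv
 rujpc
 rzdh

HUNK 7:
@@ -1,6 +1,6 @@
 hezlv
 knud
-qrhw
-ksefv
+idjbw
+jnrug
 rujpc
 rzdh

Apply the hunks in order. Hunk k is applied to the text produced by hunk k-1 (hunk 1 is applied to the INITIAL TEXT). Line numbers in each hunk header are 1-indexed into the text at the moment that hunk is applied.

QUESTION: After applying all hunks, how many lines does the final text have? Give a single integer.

Hunk 1: at line 4 remove [lld,hljkn,gapra] add [ldrqu] -> 7 lines: hezlv ufyxi tcrj yglm ldrqu dbel rzdh
Hunk 2: at line 3 remove [yglm,ldrqu] add [okwv] -> 6 lines: hezlv ufyxi tcrj okwv dbel rzdh
Hunk 3: at line 1 remove [ufyxi] add [scb] -> 6 lines: hezlv scb tcrj okwv dbel rzdh
Hunk 4: at line 1 remove [tcrj,okwv] add [bphxw] -> 5 lines: hezlv scb bphxw dbel rzdh
Hunk 5: at line 1 remove [scb,bphxw,dbel] add [knud,nniaq,rujpc] -> 5 lines: hezlv knud nniaq rujpc rzdh
Hunk 6: at line 1 remove [nniaq] add [qrhw,ksefv] -> 6 lines: hezlv knud qrhw ksefv rujpc rzdh
Hunk 7: at line 1 remove [qrhw,ksefv] add [idjbw,jnrug] -> 6 lines: hezlv knud idjbw jnrug rujpc rzdh
Final line count: 6

Answer: 6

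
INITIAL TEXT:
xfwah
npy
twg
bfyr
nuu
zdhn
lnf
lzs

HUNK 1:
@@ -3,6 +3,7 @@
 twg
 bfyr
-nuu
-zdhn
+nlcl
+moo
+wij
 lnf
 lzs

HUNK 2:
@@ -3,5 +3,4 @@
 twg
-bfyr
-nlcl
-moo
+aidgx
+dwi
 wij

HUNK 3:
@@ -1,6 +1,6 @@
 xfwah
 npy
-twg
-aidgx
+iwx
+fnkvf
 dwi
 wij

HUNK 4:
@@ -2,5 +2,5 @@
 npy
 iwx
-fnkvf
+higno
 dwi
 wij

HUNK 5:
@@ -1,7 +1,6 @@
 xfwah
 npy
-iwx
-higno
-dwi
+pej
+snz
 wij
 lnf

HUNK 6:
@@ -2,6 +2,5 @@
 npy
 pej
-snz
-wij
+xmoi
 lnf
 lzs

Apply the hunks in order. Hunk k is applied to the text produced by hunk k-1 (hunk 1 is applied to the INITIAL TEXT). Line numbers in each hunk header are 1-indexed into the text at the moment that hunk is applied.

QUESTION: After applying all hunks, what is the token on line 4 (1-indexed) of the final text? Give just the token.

Answer: xmoi

Derivation:
Hunk 1: at line 3 remove [nuu,zdhn] add [nlcl,moo,wij] -> 9 lines: xfwah npy twg bfyr nlcl moo wij lnf lzs
Hunk 2: at line 3 remove [bfyr,nlcl,moo] add [aidgx,dwi] -> 8 lines: xfwah npy twg aidgx dwi wij lnf lzs
Hunk 3: at line 1 remove [twg,aidgx] add [iwx,fnkvf] -> 8 lines: xfwah npy iwx fnkvf dwi wij lnf lzs
Hunk 4: at line 2 remove [fnkvf] add [higno] -> 8 lines: xfwah npy iwx higno dwi wij lnf lzs
Hunk 5: at line 1 remove [iwx,higno,dwi] add [pej,snz] -> 7 lines: xfwah npy pej snz wij lnf lzs
Hunk 6: at line 2 remove [snz,wij] add [xmoi] -> 6 lines: xfwah npy pej xmoi lnf lzs
Final line 4: xmoi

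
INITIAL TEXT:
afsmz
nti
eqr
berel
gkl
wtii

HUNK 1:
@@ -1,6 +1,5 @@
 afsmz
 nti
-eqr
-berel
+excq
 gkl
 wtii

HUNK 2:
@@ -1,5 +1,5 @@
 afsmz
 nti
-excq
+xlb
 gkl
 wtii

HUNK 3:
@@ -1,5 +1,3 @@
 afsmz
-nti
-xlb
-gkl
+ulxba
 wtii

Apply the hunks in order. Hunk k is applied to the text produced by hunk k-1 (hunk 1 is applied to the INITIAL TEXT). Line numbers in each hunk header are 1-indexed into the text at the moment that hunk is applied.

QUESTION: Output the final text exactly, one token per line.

Answer: afsmz
ulxba
wtii

Derivation:
Hunk 1: at line 1 remove [eqr,berel] add [excq] -> 5 lines: afsmz nti excq gkl wtii
Hunk 2: at line 1 remove [excq] add [xlb] -> 5 lines: afsmz nti xlb gkl wtii
Hunk 3: at line 1 remove [nti,xlb,gkl] add [ulxba] -> 3 lines: afsmz ulxba wtii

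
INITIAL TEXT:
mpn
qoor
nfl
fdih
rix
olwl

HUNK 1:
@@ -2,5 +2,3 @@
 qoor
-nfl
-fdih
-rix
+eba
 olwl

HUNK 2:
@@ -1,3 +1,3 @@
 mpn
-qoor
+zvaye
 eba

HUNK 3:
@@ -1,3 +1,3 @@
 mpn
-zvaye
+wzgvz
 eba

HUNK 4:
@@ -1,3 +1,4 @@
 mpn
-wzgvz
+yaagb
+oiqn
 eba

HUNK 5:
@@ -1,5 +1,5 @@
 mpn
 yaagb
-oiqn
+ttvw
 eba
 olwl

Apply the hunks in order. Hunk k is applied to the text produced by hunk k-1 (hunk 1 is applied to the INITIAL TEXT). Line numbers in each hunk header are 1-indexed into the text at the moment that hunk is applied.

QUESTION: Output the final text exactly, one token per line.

Hunk 1: at line 2 remove [nfl,fdih,rix] add [eba] -> 4 lines: mpn qoor eba olwl
Hunk 2: at line 1 remove [qoor] add [zvaye] -> 4 lines: mpn zvaye eba olwl
Hunk 3: at line 1 remove [zvaye] add [wzgvz] -> 4 lines: mpn wzgvz eba olwl
Hunk 4: at line 1 remove [wzgvz] add [yaagb,oiqn] -> 5 lines: mpn yaagb oiqn eba olwl
Hunk 5: at line 1 remove [oiqn] add [ttvw] -> 5 lines: mpn yaagb ttvw eba olwl

Answer: mpn
yaagb
ttvw
eba
olwl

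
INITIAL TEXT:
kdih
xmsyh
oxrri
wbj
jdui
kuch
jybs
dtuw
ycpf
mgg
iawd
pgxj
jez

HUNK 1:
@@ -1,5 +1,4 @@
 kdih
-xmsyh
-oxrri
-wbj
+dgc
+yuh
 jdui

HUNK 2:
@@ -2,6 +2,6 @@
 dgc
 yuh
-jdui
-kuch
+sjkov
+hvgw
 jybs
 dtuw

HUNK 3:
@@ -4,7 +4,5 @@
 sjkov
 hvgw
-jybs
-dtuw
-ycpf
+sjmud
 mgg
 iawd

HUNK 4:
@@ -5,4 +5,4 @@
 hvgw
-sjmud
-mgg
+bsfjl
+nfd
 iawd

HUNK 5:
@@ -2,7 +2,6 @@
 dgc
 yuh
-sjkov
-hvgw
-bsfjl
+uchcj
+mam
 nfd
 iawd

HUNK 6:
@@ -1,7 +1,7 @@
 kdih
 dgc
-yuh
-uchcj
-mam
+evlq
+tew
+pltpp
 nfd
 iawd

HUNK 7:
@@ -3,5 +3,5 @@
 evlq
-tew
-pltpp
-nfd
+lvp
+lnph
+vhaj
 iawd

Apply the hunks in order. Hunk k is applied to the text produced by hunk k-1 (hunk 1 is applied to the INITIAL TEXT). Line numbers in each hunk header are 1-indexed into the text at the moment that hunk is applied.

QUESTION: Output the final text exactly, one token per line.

Hunk 1: at line 1 remove [xmsyh,oxrri,wbj] add [dgc,yuh] -> 12 lines: kdih dgc yuh jdui kuch jybs dtuw ycpf mgg iawd pgxj jez
Hunk 2: at line 2 remove [jdui,kuch] add [sjkov,hvgw] -> 12 lines: kdih dgc yuh sjkov hvgw jybs dtuw ycpf mgg iawd pgxj jez
Hunk 3: at line 4 remove [jybs,dtuw,ycpf] add [sjmud] -> 10 lines: kdih dgc yuh sjkov hvgw sjmud mgg iawd pgxj jez
Hunk 4: at line 5 remove [sjmud,mgg] add [bsfjl,nfd] -> 10 lines: kdih dgc yuh sjkov hvgw bsfjl nfd iawd pgxj jez
Hunk 5: at line 2 remove [sjkov,hvgw,bsfjl] add [uchcj,mam] -> 9 lines: kdih dgc yuh uchcj mam nfd iawd pgxj jez
Hunk 6: at line 1 remove [yuh,uchcj,mam] add [evlq,tew,pltpp] -> 9 lines: kdih dgc evlq tew pltpp nfd iawd pgxj jez
Hunk 7: at line 3 remove [tew,pltpp,nfd] add [lvp,lnph,vhaj] -> 9 lines: kdih dgc evlq lvp lnph vhaj iawd pgxj jez

Answer: kdih
dgc
evlq
lvp
lnph
vhaj
iawd
pgxj
jez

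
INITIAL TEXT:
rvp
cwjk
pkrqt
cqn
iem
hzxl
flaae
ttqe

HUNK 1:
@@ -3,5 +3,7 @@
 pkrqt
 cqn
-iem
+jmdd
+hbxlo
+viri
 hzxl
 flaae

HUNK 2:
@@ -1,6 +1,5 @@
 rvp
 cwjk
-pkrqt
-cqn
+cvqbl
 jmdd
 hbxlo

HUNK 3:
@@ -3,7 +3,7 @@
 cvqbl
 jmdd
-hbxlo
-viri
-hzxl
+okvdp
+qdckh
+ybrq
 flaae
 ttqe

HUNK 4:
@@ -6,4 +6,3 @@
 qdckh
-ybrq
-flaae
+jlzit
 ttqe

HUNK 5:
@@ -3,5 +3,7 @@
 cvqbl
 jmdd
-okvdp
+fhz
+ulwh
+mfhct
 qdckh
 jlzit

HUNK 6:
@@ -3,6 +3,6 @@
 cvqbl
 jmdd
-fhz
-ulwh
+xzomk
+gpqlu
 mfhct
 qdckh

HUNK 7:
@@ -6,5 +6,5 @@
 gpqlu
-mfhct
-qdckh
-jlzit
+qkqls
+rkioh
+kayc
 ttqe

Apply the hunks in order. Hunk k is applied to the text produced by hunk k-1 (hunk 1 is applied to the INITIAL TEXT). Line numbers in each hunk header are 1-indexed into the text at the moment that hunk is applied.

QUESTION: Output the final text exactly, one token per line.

Hunk 1: at line 3 remove [iem] add [jmdd,hbxlo,viri] -> 10 lines: rvp cwjk pkrqt cqn jmdd hbxlo viri hzxl flaae ttqe
Hunk 2: at line 1 remove [pkrqt,cqn] add [cvqbl] -> 9 lines: rvp cwjk cvqbl jmdd hbxlo viri hzxl flaae ttqe
Hunk 3: at line 3 remove [hbxlo,viri,hzxl] add [okvdp,qdckh,ybrq] -> 9 lines: rvp cwjk cvqbl jmdd okvdp qdckh ybrq flaae ttqe
Hunk 4: at line 6 remove [ybrq,flaae] add [jlzit] -> 8 lines: rvp cwjk cvqbl jmdd okvdp qdckh jlzit ttqe
Hunk 5: at line 3 remove [okvdp] add [fhz,ulwh,mfhct] -> 10 lines: rvp cwjk cvqbl jmdd fhz ulwh mfhct qdckh jlzit ttqe
Hunk 6: at line 3 remove [fhz,ulwh] add [xzomk,gpqlu] -> 10 lines: rvp cwjk cvqbl jmdd xzomk gpqlu mfhct qdckh jlzit ttqe
Hunk 7: at line 6 remove [mfhct,qdckh,jlzit] add [qkqls,rkioh,kayc] -> 10 lines: rvp cwjk cvqbl jmdd xzomk gpqlu qkqls rkioh kayc ttqe

Answer: rvp
cwjk
cvqbl
jmdd
xzomk
gpqlu
qkqls
rkioh
kayc
ttqe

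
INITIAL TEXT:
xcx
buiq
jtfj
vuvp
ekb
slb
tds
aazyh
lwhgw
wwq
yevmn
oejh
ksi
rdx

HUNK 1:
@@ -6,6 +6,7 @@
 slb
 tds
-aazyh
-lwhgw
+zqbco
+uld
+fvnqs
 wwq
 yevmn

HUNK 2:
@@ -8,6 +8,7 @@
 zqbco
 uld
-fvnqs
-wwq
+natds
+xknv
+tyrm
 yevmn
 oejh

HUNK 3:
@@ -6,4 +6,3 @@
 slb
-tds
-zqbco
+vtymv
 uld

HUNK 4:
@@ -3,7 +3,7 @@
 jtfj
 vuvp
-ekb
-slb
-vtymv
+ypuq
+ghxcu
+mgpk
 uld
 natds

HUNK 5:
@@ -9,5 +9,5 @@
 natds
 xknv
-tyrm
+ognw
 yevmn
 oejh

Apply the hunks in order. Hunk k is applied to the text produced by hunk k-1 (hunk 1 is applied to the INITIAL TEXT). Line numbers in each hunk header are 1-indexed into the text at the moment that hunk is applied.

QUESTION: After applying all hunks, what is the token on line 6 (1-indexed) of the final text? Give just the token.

Hunk 1: at line 6 remove [aazyh,lwhgw] add [zqbco,uld,fvnqs] -> 15 lines: xcx buiq jtfj vuvp ekb slb tds zqbco uld fvnqs wwq yevmn oejh ksi rdx
Hunk 2: at line 8 remove [fvnqs,wwq] add [natds,xknv,tyrm] -> 16 lines: xcx buiq jtfj vuvp ekb slb tds zqbco uld natds xknv tyrm yevmn oejh ksi rdx
Hunk 3: at line 6 remove [tds,zqbco] add [vtymv] -> 15 lines: xcx buiq jtfj vuvp ekb slb vtymv uld natds xknv tyrm yevmn oejh ksi rdx
Hunk 4: at line 3 remove [ekb,slb,vtymv] add [ypuq,ghxcu,mgpk] -> 15 lines: xcx buiq jtfj vuvp ypuq ghxcu mgpk uld natds xknv tyrm yevmn oejh ksi rdx
Hunk 5: at line 9 remove [tyrm] add [ognw] -> 15 lines: xcx buiq jtfj vuvp ypuq ghxcu mgpk uld natds xknv ognw yevmn oejh ksi rdx
Final line 6: ghxcu

Answer: ghxcu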